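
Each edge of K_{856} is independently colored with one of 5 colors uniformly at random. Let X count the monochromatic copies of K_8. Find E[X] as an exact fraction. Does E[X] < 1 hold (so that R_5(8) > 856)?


E[X] = C(856, 8) · 5^{1 − 28} = 6918660634157180775 · 5^{−27} = 6918660634157180775/7450580596923828125.
As a reduced fraction: E[X] = 276746425366287231/298023223876953125 ≈ 0.9286069.
Is E[X] < 1? YES.
Since E[X] < 1, there exists a 5-coloring of K_{856} with no monochromatic K_8; hence R_5(8) > 856.

E[X] = 276746425366287231/298023223876953125 ≈ 0.9286069; E[X] < 1, so R_5(8) > 856.


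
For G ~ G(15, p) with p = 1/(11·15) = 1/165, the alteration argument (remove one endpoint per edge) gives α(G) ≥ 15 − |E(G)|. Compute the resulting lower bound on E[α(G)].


E[|E(G)|] = C(15, 2)·p = 105 · (1/165) = 7/11.
E[α(G)] ≥ n − E[|E(G)|] = 15 − 7/11 = 158/11.
Numerically: ≈ 14.364.
(This is only a lower bound; the true E[α(G)] may be larger.)

E[α(G)] ≥ 158/11 ≈ 14.364.


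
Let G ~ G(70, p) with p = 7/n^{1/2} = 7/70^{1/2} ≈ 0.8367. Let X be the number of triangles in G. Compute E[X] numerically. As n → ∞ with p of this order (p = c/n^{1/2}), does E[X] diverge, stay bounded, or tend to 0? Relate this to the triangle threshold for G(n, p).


Number of potential triangles: C(70, 3) = 54740.
Each occurs with probability p³ ≈ (0.8367)³ ≈ 5.856620e-01.
By linearity: E[X] = C(70, 3)·p³ ≈ 54740 · 5.856620e-01 ≈ 32059.1389.
Since α = 1/2 < 1, p = c/n^{1/2} ≫ 1/n is above the triangle threshold p ~ 1/n. Asymptotically E[X] ~ (c³/6)·n^{3(1−α)} = (7³/6)·n^{1.5} → ∞; triangles are abundant w.h.p.

E[X] ≈ 32059.1389; in regime p = Θ(1/n^{1/2}) E[X] diverges (above the triangle threshold p ~ 1/n).


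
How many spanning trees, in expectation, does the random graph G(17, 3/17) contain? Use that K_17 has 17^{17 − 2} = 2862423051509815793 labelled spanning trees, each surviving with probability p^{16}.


K_17 has 17^{17 − 2} = 2862423051509815793 labelled spanning trees.
For each such spanning tree H, let X_H = 1 if all 16 edges of H are present in G. Then P[X_H = 1] = p^{16} = (3/17)^{16} = 43046721/48661191875666868481.
By linearity of expectation: E[X] = Σ_H E[X_H] = 2862423051509815793 · p^{16} = 2862423051509815793 · 43046721/48661191875666868481 = 43046721/17.
Numerically: E[X] ≈ 2.53216e+06.

E[X] = 2862423051509815793 · (3/17)^{16} = 43046721/17 ≈ 2.53216e+06.


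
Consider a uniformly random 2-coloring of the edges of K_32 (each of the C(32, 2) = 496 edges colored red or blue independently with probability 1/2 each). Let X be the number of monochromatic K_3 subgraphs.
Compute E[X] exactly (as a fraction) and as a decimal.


Let X = Σ_S X_S over the C(32, 3) = 4960 subsets S of size 3, where X_S = 1 if the K_3 on S is monochromatic.
For a fixed S, the K_3 on S has C(3, 2) = 3 edges. P[all 3 edges red] = (1/2)^3, and likewise for blue, so P[monochromatic] = 2·(1/2)^3 = 2^{1 − 3} = 1/4.
Summing: E[X] = C(32, 3) · 2^{1 − 3} = 4960 · 1/4 = 1240.
Numerically: E[X] ≈ 1240.000000.

E[X] = C(32,3)·2^(1−C(3,2)) = 1240 ≈ 1240.000000.


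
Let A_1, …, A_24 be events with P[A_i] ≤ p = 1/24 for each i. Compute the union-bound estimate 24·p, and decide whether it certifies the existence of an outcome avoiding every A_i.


Union bound: P[∪_{i=1}^{24} A_i] ≤ Σ_i P[A_i] ≤ 24·p = 24·(1/24) = 1.
Numerically: 1 ≈ 1.0000000.
Is 1 < 1? NO.
Since the bound 1 is ≥ 1, the union bound is uninformative here; it does NOT by itself certify existence.

24·p = 1 ≈ 1.0000000; existence NOT certified by the union bound.


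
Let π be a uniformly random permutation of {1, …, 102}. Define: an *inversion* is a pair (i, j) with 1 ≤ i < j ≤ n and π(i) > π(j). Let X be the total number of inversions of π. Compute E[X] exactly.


Write X = Σ X_I over the C(102, 2) = 5151 pairs i < j, with X_I the indicator of one inversion.
There are 5151 indicators.
For each fixed pair i < j, the values π(i) and π(j) are two distinct elements of {1, …, 102} in uniformly random order; by symmetry P[π(i) > π(j)] = 1/2.
By linearity: E[X] = 5151 · (1/2) = C(102, 2) · (1/2) = 5151/2 = 5151/2 ≈ 2575.50000.

E[X] = 5151/2 = 2575.50000.


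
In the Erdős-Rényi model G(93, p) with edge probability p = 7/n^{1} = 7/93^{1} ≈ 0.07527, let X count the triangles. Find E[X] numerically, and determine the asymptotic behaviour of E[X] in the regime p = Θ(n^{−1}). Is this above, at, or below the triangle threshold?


Number of potential triangles: C(93, 3) = 129766.
Each occurs with probability p³ ≈ (0.07527)³ ≈ 4.264276e-04.
By linearity: E[X] = C(93, 3)·p³ ≈ 129766 · 4.264276e-04 ≈ 55.3358.
Here α = 1, so p = 7/n is exactly at the triangle threshold p ~ 1/n. Asymptotically E[X] → c³/6 = 7³/6 = 343/6 ≈ 57.1667, a bounded constant. In this regime the triangle count is asymptotically Poisson(c³/6).

E[X] ≈ 55.3358; in regime p = Θ(1/n^{1}) E[X] stays bounded (at the triangle threshold p ~ 1/n).


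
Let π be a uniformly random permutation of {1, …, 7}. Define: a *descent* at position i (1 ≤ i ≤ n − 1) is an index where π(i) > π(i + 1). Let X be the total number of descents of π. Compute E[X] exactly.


Write X = Σ X_I over i = 1, …, 6, with X_I the indicator of one descent.
There are 6 indicators.
For each fixed i, the pair (π(i), π(i+1)) is a uniformly random ordered pair of distinct values from {1, …, 7}; by symmetry P[π(i) > π(i+1)] = 1/2.
By linearity: E[X] = 6 · (1/2) = (7 − 1) · (1/2) = 3 ≈ 3.0000.

E[X] = 3 = 3.0000.


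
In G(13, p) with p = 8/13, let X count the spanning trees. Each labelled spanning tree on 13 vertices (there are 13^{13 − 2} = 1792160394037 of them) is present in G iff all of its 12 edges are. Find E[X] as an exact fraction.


K_13 has 13^{13 − 2} = 1792160394037 labelled spanning trees.
For each such spanning tree H, let X_H = 1 if all 12 edges of H are present in G. Then P[X_H = 1] = p^{12} = (8/13)^{12} = 68719476736/23298085122481.
By linearity of expectation: E[X] = Σ_H E[X_H] = 1792160394037 · p^{12} = 1792160394037 · 68719476736/23298085122481 = 68719476736/13.
Numerically: E[X] ≈ 5.2861e+09.

E[X] = 1792160394037 · (8/13)^{12} = 68719476736/13 ≈ 5.2861e+09.


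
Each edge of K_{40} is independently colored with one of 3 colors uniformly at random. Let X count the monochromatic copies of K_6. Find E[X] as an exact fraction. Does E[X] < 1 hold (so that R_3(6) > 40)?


E[X] = C(40, 6) · 3^{1 − 15} = 3838380 · 3^{−14} = 3838380/4782969.
As a reduced fraction: E[X] = 1279460/1594323 ≈ 0.8025099.
Is E[X] < 1? YES.
Since E[X] < 1, there exists a 3-coloring of K_{40} with no monochromatic K_6; hence R_3(6) > 40.

E[X] = 1279460/1594323 ≈ 0.8025099; E[X] < 1, so R_3(6) > 40.


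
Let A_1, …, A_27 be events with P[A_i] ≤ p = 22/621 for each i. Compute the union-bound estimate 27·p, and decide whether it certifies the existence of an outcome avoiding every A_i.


Union bound: P[∪_{i=1}^{27} A_i] ≤ Σ_i P[A_i] ≤ 27·p = 27·(22/621) = 22/23.
Numerically: 22/23 ≈ 0.9565217.
Is 22/23 < 1? YES.
Since P[∪ A_i] ≤ 22/23 < 1, the complement has P[∩ A_i^c] ≥ 1 − 22/23 = 1/23 > 0, so some outcome avoids every A_i.

27·p = 22/23 ≈ 0.9565217; existence CERTIFIED by the union bound.


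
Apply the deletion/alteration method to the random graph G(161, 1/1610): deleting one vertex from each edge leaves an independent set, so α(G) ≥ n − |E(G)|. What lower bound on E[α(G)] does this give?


E[|E(G)|] = C(161, 2)·p = 12880 · (1/1610) = 8.
E[α(G)] ≥ n − E[|E(G)|] = 161 − 8 = 153.
Numerically: ≈ 153.000000.
(This is only a lower bound; the true E[α(G)] may be larger.)

E[α(G)] ≥ 153 ≈ 153.000000.


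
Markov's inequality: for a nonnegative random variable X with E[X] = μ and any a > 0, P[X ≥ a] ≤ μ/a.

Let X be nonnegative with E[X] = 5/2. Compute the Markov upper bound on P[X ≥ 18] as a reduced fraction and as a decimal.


μ = E[X] = 5/2, a = 18.
Markov: P[X ≥ 18] ≤ μ/a = (5/2)/18 = 5/36.
Numerically: ≈ 0.139.
(Since a = 18 > μ = 2.500, the bound 5/36 is < 1 and informative.)

P[X ≥ 18] ≤ 5/36 ≈ 0.139.


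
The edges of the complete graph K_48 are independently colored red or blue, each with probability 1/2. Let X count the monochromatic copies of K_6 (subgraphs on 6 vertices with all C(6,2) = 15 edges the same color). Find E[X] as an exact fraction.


Let X = Σ_S X_S over the C(48, 6) = 12271512 subsets S of size 6, where X_S = 1 if the K_6 on S is monochromatic.
For a fixed S, the K_6 on S has C(6, 2) = 15 edges. P[all 15 edges red] = (1/2)^15, and likewise for blue, so P[monochromatic] = 2·(1/2)^15 = 2^{1 − 15} = 1/16384.
By linearity of expectation: E[X] = C(48, 6) · 2^{1 − 15} = 12271512 · 1/16384 = 1533939/2048.
Numerically: E[X] ≈ 748.99365.

E[X] = C(48,6)·2^(1−C(6,2)) = 1533939/2048 ≈ 748.99365.


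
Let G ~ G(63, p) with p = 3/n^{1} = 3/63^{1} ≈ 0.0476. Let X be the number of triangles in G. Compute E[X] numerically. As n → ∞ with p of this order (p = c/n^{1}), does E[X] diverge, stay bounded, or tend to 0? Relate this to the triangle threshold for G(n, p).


Number of potential triangles: C(63, 3) = 39711.
Each occurs with probability p³ ≈ (0.0476)³ ≈ 1.07980e-04.
By linearity: E[X] = C(63, 3)·p³ ≈ 39711 · 1.07980e-04 ≈ 4.288.
Here α = 1, so p = 3/n is exactly at the triangle threshold p ~ 1/n. Asymptotically E[X] → c³/6 = 3³/6 = 9/2 ≈ 4.500, a bounded constant. In this regime the triangle count is asymptotically Poisson(c³/6).

E[X] ≈ 4.288; in regime p = Θ(1/n^{1}) E[X] stays bounded (at the triangle threshold p ~ 1/n).


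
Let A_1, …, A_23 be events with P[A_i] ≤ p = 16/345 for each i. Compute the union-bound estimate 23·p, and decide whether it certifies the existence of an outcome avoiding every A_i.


Union bound: P[∪_{i=1}^{23} A_i] ≤ Σ_i P[A_i] ≤ 23·p = 23·(16/345) = 16/15.
Numerically: 16/15 ≈ 1.067.
Is 16/15 < 1? NO.
Since the bound 16/15 is ≥ 1, the union bound is uninformative here; it does NOT by itself certify existence.

23·p = 16/15 ≈ 1.067; existence NOT certified by the union bound.


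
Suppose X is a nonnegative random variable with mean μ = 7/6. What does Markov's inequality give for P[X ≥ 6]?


μ = E[X] = 7/6, a = 6.
Markov: P[X ≥ 6] ≤ μ/a = (7/6)/6 = 7/36.
Numerically: ≈ 0.194444.
(Since a = 6 > μ = 1.166667, the bound 7/36 is < 1 and informative.)

P[X ≥ 6] ≤ 7/36 ≈ 0.194444.


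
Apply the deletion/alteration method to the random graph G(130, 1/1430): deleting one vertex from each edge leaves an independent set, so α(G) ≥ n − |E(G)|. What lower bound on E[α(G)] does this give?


E[|E(G)|] = C(130, 2)·p = 8385 · (1/1430) = 129/22.
E[α(G)] ≥ n − E[|E(G)|] = 130 − 129/22 = 2731/22.
Numerically: ≈ 124.13636.
(This is only a lower bound; the true E[α(G)] may be larger.)

E[α(G)] ≥ 2731/22 ≈ 124.13636.


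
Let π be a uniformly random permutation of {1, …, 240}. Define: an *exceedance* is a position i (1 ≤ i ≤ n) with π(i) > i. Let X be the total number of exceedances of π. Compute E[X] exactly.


Write X = Σ_{i=1}^{240} X_i, where X_i = 1_{π(i) > i}.
For each fixed i, π(i) is uniform over {1, …, 240} (marginal of a uniform permutation), so P[π(i) > i] = (n − i)/n. Summing: Σ_{i=1}^{240} (n − i)/n = (0 + 1 + … + 239)/240 = 240(240 − 1)/(2·240) = (240 − 1)/2.
Hence E[X] = Σ_{i=1}^{240} (240 − i)/240 = 239/2 ≈ 119.500.

E[X] = 239/2 = 119.500.


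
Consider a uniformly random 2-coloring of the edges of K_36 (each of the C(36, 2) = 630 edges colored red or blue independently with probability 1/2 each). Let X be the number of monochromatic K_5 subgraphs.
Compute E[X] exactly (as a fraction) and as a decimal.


Let X = Σ_S X_S over the C(36, 5) = 376992 subsets S of size 5, where X_S = 1 if the K_5 on S is monochromatic.
For a fixed S, the K_5 on S has C(5, 2) = 10 edges. P[all 10 edges red] = (1/2)^10, and likewise for blue, so P[monochromatic] = 2·(1/2)^10 = 2^{1 − 10} = 1/512.
Summing: E[X] = C(36, 5) · 2^{1 − 10} = 376992 · 1/512 = 11781/16.
Numerically: E[X] ≈ 736.3125.

E[X] = C(36,5)·2^(1−C(5,2)) = 11781/16 ≈ 736.3125.


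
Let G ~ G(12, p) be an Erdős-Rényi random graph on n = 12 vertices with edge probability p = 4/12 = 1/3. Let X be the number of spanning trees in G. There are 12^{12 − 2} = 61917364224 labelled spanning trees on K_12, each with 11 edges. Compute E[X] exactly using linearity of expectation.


K_12 has 12^{12 − 2} = 61917364224 labelled spanning trees.
For each such spanning tree H, let X_H = 1 if all 11 edges of H are present in G. Then P[X_H = 1] = p^{11} = (1/3)^{11} = 1/177147.
By linearity: E[X] = Σ_H E[X_H] = 61917364224 · p^{11} = 61917364224 · 1/177147 = 1048576/3.
Numerically: E[X] ≈ 3.4953e+05.

E[X] = 61917364224 · (1/3)^{11} = 1048576/3 ≈ 3.4953e+05.


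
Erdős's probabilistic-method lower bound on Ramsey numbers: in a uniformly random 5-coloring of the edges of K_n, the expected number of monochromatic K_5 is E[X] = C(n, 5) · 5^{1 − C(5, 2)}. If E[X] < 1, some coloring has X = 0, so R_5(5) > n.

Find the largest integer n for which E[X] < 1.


We need C(n, 5) · 5^{1 − 10} < 1, i.e. C(n, 5) < 5^{10 − 1} = 1953125.
Check values of n near the boundary:
  n = 45: C(45, 5) = 1221759; 1221759 < 1953125? YES
  n = 46: C(46, 5) = 1370754; 1370754 < 1953125? YES
  n = 47: C(47, 5) = 1533939; 1533939 < 1953125? YES
  n = 48: C(48, 5) = 1712304; 1712304 < 1953125? YES
  n = 49: C(49, 5) = 1906884; 1906884 < 1953125? YES
  n = 50: C(50, 5) = 2118760; 2118760 < 1953125? NO
  n = 51: C(51, 5) = 2349060; 2349060 < 1953125? NO
  n = 52: C(52, 5) = 2598960; 2598960 < 1953125? NO
The largest n with C(n, 5) < 1953125 is n = 49 (where E[X] = 1906884/1953125 ≈ 0.976). Hence R_5(5) > 49, i.e. R_5(5) ≥ 50.

Largest n = 49; hence R_5(5) > 49.


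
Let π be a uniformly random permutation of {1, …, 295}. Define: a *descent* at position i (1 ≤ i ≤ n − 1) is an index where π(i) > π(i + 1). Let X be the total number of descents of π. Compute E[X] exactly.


Write X = Σ X_I over i = 1, …, 294, with X_I the indicator of one descent.
There are 294 indicators.
For each fixed i, the pair (π(i), π(i+1)) is a uniformly random ordered pair of distinct values from {1, …, 295}; by symmetry P[π(i) > π(i+1)] = 1/2.
By linearity: E[X] = 294 · (1/2) = (295 − 1) · (1/2) = 147 ≈ 147.000000.

E[X] = 147 = 147.000000.


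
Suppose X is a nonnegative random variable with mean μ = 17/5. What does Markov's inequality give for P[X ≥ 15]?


μ = E[X] = 17/5, a = 15.
Markov: P[X ≥ 15] ≤ μ/a = (17/5)/15 = 17/75.
Numerically: ≈ 0.226667.
(Since a = 15 > μ = 3.400000, the bound 17/75 is < 1 and informative.)

P[X ≥ 15] ≤ 17/75 ≈ 0.226667.


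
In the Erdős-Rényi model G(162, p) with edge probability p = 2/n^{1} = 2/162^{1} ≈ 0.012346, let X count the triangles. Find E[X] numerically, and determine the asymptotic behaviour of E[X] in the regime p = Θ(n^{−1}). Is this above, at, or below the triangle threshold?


Number of potential triangles: C(162, 3) = 695520.
Each occurs with probability p³ ≈ (0.012346)³ ≈ 1.8816764e-06.
By linearity: E[X] = C(162, 3)·p³ ≈ 695520 · 1.8816764e-06 ≈ 1.30874.
Here α = 1, so p = 2/n is exactly at the triangle threshold p ~ 1/n. Asymptotically E[X] → c³/6 = 2³/6 = 4/3 ≈ 1.33333, a bounded constant. In this regime the triangle count is asymptotically Poisson(c³/6).

E[X] ≈ 1.30874; in regime p = Θ(1/n^{1}) E[X] stays bounded (at the triangle threshold p ~ 1/n).


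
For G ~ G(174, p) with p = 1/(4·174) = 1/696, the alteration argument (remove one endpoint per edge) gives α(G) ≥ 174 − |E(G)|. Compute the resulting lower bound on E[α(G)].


E[|E(G)|] = C(174, 2)·p = 15051 · (1/696) = 173/8.
E[α(G)] ≥ n − E[|E(G)|] = 174 − 173/8 = 1219/8.
Numerically: ≈ 152.375000.
(This is only a lower bound; the true E[α(G)] may be larger.)

E[α(G)] ≥ 1219/8 ≈ 152.375000.


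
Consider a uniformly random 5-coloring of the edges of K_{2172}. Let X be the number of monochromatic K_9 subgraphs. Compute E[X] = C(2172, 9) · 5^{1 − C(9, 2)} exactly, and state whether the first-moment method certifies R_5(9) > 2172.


E[X] = C(2172, 9) · 5^{1 − 36} = 2915866900084148060642020 · 5^{−35} = 2915866900084148060642020/2910383045673370361328125.
As a reduced fraction: E[X] = 583173380016829612128404/582076609134674072265625 ≈ 1.00188.
Is E[X] < 1? NO.
Since E[X] ≥ 1, the first-moment bound is inconclusive at n = 2172; it does NOT by itself certify R_5(9) > 2172.

E[X] = 583173380016829612128404/582076609134674072265625 ≈ 1.00188; E[X] ≥ 1; first-moment method inconclusive here.


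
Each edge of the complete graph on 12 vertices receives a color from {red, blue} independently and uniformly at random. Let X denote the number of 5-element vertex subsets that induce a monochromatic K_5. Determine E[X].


Let X = Σ_S X_S over the C(12, 5) = 792 subsets S of size 5, where X_S = 1 if the K_5 on S is monochromatic.
For a fixed S, the K_5 on S has C(5, 2) = 10 edges. P[all 10 edges red] = (1/2)^10, and likewise for blue, so P[monochromatic] = 2·(1/2)^10 = 2^{1 − 10} = 1/512.
By linearity: E[X] = C(12, 5) · 2^{1 − 10} = 792 · 1/512 = 99/64.
Numerically: E[X] ≈ 1.54688.

E[X] = C(12,5)·2^(1−C(5,2)) = 99/64 ≈ 1.54688.


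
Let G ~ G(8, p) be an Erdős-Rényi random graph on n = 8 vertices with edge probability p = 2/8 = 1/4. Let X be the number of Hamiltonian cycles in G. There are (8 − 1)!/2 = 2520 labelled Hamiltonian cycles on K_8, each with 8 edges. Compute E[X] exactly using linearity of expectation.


K_8 has (8 − 1)!/2 = 2520 labelled Hamiltonian cycles.
For each such Hamiltonian cycle H, let X_H = 1 if all 8 edges of H are present in G. Then P[X_H = 1] = p^{8} = (1/4)^{8} = 1/65536.
By linearity of expectation: E[X] = Σ_H E[X_H] = 2520 · p^{8} = 2520 · 1/65536 = 315/8192.
Numerically: E[X] ≈ 0.03845.

E[X] = 2520 · (1/4)^{8} = 315/8192 ≈ 0.03845.


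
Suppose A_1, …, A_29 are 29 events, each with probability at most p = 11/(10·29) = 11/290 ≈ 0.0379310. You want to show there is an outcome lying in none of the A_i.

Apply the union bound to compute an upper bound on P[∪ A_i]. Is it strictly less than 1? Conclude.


Union bound: P[∪_{i=1}^{29} A_i] ≤ Σ_i P[A_i] ≤ 29·p = 29·(11/290) = 11/10.
Numerically: 11/10 ≈ 1.1000000.
Is 11/10 < 1? NO.
Since the bound 11/10 is ≥ 1, the union bound is uninformative here; it does NOT by itself certify existence.

29·p = 11/10 ≈ 1.1000000; existence NOT certified by the union bound.


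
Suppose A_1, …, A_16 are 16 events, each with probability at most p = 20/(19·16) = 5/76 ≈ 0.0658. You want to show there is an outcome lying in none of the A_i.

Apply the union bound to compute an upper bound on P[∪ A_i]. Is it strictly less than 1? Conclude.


Union bound: P[∪_{i=1}^{16} A_i] ≤ Σ_i P[A_i] ≤ 16·p = 16·(5/76) = 20/19.
Numerically: 20/19 ≈ 1.0526.
Is 20/19 < 1? NO.
Since the bound 20/19 is ≥ 1, the union bound is uninformative here; it does NOT by itself certify existence.

16·p = 20/19 ≈ 1.0526; existence NOT certified by the union bound.


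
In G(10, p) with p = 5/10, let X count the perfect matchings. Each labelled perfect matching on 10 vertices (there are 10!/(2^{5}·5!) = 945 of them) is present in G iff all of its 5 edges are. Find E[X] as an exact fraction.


K_10 has 10!/(2^{5}·5!) = 945 labelled perfect matchings.
For each such perfect matching H, let X_H = 1 if all 5 edges of H are present in G. Then P[X_H = 1] = p^{5} = (1/2)^{5} = 1/32.
By linearity of expectation: E[X] = Σ_H E[X_H] = 945 · p^{5} = 945 · 1/32 = 945/32.
Numerically: E[X] ≈ 29.5.

E[X] = 945 · (1/2)^{5} = 945/32 ≈ 29.5.


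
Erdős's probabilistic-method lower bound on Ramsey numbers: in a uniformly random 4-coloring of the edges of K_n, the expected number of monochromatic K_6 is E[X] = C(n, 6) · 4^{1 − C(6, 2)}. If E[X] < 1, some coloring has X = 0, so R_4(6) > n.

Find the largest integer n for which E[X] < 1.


We need C(n, 6) · 4^{1 − 15} < 1, i.e. C(n, 6) < 4^{15 − 1} = 268435456.
Check values of n near the boundary:
  n = 75: C(75, 6) = 201359550; 201359550 < 268435456? YES
  n = 76: C(76, 6) = 218618940; 218618940 < 268435456? YES
  n = 77: C(77, 6) = 237093780; 237093780 < 268435456? YES
  n = 78: C(78, 6) = 256851595; 256851595 < 268435456? YES
  n = 79: C(79, 6) = 277962685; 277962685 < 268435456? NO
  n = 80: C(80, 6) = 300500200; 300500200 < 268435456? NO
  n = 81: C(81, 6) = 324540216; 324540216 < 268435456? NO
The largest n with C(n, 6) < 268435456 is n = 78 (where E[X] = 256851595/268435456 ≈ 0.9568468). Hence R_4(6) > 78, i.e. R_4(6) ≥ 79.

Largest n = 78; hence R_4(6) > 78.


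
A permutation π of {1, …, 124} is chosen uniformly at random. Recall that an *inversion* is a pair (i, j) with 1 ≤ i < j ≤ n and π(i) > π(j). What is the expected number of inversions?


Write X = Σ X_I over the C(124, 2) = 7626 pairs i < j, with X_I the indicator of one inversion.
There are 7626 indicators.
For each fixed pair i < j, the values π(i) and π(j) are two distinct elements of {1, …, 124} in uniformly random order; by symmetry P[π(i) > π(j)] = 1/2.
By linearity: E[X] = 7626 · (1/2) = C(124, 2) · (1/2) = 7626/2 = 3813 ≈ 3813.0000.

E[X] = 3813 = 3813.0000.


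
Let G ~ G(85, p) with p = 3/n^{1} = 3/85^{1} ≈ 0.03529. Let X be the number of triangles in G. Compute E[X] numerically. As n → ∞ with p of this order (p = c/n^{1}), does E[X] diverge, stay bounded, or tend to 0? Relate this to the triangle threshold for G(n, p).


Number of potential triangles: C(85, 3) = 98770.
Each occurs with probability p³ ≈ (0.03529)³ ≈ 4.396499e-05.
By linearity: E[X] = C(85, 3)·p³ ≈ 98770 · 4.396499e-05 ≈ 4.3424.
Here α = 1, so p = 3/n is exactly at the triangle threshold p ~ 1/n. Asymptotically E[X] → c³/6 = 3³/6 = 9/2 ≈ 4.5000, a bounded constant. In this regime the triangle count is asymptotically Poisson(c³/6).

E[X] ≈ 4.3424; in regime p = Θ(1/n^{1}) E[X] stays bounded (at the triangle threshold p ~ 1/n).


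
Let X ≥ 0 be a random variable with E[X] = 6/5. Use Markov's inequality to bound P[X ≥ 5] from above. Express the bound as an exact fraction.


μ = E[X] = 6/5, a = 5.
Markov: P[X ≥ 5] ≤ μ/a = (6/5)/5 = 6/25.
Numerically: ≈ 0.2400.
(Since a = 5 > μ = 1.2000, the bound 6/25 is < 1 and informative.)

P[X ≥ 5] ≤ 6/25 ≈ 0.2400.


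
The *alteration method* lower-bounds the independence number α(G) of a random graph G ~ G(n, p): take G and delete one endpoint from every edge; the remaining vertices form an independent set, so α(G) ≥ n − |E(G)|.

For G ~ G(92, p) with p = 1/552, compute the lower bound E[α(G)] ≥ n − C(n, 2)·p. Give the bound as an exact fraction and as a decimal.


E[|E(G)|] = C(92, 2)·p = 4186 · (1/552) = 91/12.
E[α(G)] ≥ n − E[|E(G)|] = 92 − 91/12 = 1013/12.
Numerically: ≈ 84.4167.
(This is only a lower bound; the true E[α(G)] may be larger.)

E[α(G)] ≥ 1013/12 ≈ 84.4167.


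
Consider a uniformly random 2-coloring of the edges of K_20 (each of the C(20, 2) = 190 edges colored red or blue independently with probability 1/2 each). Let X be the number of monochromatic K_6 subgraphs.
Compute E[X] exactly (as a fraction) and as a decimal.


Let X = Σ_S X_S over the C(20, 6) = 38760 subsets S of size 6, where X_S = 1 if the K_6 on S is monochromatic.
For a fixed S, the K_6 on S has C(6, 2) = 15 edges. P[all 15 edges red] = (1/2)^15, and likewise for blue, so P[monochromatic] = 2·(1/2)^15 = 2^{1 − 15} = 1/16384.
By linearity: E[X] = C(20, 6) · 2^{1 − 15} = 38760 · 1/16384 = 4845/2048.
Numerically: E[X] ≈ 2.366.

E[X] = C(20,6)·2^(1−C(6,2)) = 4845/2048 ≈ 2.366.


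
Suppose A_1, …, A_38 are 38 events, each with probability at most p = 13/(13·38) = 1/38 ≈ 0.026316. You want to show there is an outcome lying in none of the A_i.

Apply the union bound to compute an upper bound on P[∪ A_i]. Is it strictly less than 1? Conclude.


Union bound: P[∪_{i=1}^{38} A_i] ≤ Σ_i P[A_i] ≤ 38·p = 38·(1/38) = 1.
Numerically: 1 ≈ 1.000000.
Is 1 < 1? NO.
Since the bound 1 is ≥ 1, the union bound is uninformative here; it does NOT by itself certify existence.

38·p = 1 ≈ 1.000000; existence NOT certified by the union bound.


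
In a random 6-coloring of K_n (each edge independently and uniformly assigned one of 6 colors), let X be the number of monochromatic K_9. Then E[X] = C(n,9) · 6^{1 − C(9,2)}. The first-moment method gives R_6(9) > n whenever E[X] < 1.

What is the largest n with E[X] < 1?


We need C(n, 9) · 6^{1 − 36} < 1, i.e. C(n, 9) < 6^{36 − 1} = 1719070799748422591028658176.
Check values of n near the boundary:
  n = 4406: C(4406, 9) = 1710356485221788389505285700; 1710356485221788389505285700 < 1719070799748422591028658176? YES
  n = 4407: C(4407, 9) = 1713856532599459170657070050; 1713856532599459170657070050 < 1719070799748422591028658176? YES
  n = 4408: C(4408, 9) = 1717362945146264156457459600; 1717362945146264156457459600 < 1719070799748422591028658176? YES
  n = 4409: C(4409, 9) = 1720875732988608787686577131; 1720875732988608787686577131 < 1719070799748422591028658176? NO
The largest n with C(n, 9) < 1719070799748422591028658176 is n = 4408 (where E[X] = 35778394690547169926197075/35813974994758803979763712 ≈ 0.99901). Hence R_6(9) > 4408, i.e. R_6(9) ≥ 4409.

Largest n = 4408; hence R_6(9) > 4408.


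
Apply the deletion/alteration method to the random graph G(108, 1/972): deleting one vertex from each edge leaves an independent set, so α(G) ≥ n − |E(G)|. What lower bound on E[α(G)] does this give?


E[|E(G)|] = C(108, 2)·p = 5778 · (1/972) = 107/18.
E[α(G)] ≥ n − E[|E(G)|] = 108 − 107/18 = 1837/18.
Numerically: ≈ 102.05556.
(This is only a lower bound; the true E[α(G)] may be larger.)

E[α(G)] ≥ 1837/18 ≈ 102.05556.


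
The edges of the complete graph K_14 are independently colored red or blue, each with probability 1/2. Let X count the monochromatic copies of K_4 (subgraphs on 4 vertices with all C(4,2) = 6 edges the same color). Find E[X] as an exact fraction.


Let X = Σ_S X_S over the C(14, 4) = 1001 subsets S of size 4, where X_S = 1 if the K_4 on S is monochromatic.
For a fixed S, the K_4 on S has C(4, 2) = 6 edges. P[all 6 edges red] = (1/2)^6, and likewise for blue, so P[monochromatic] = 2·(1/2)^6 = 2^{1 − 6} = 1/32.
By linearity of expectation: E[X] = C(14, 4) · 2^{1 − 6} = 1001 · 1/32 = 1001/32.
Numerically: E[X] ≈ 31.2812.

E[X] = C(14,4)·2^(1−C(4,2)) = 1001/32 ≈ 31.2812.


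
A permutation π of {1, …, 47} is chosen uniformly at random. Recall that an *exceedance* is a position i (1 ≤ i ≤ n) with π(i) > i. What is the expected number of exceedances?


Write X = Σ_{i=1}^{47} X_i, where X_i = 1_{π(i) > i}.
For each fixed i, π(i) is uniform over {1, …, 47} (marginal of a uniform permutation), so P[π(i) > i] = (n − i)/n. Summing: Σ_{i=1}^{47} (n − i)/n = (0 + 1 + … + 46)/47 = 47(47 − 1)/(2·47) = (47 − 1)/2.
Hence E[X] = Σ_{i=1}^{47} (47 − i)/47 = 23 ≈ 23.000000.

E[X] = 23 = 23.000000.


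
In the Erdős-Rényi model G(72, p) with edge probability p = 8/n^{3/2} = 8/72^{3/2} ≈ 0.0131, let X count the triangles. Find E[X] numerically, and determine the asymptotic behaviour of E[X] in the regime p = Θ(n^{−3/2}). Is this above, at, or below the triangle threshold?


Number of potential triangles: C(72, 3) = 59640.
Each occurs with probability p³ ≈ (0.0131)³ ≈ 2.24530e-06.
By linearity: E[X] = C(72, 3)·p³ ≈ 59640 · 2.24530e-06 ≈ 0.134.
Since α = 3/2 > 1, p = c/n^{3/2} = o(1/n) is below the triangle threshold p ~ 1/n. Asymptotically E[X] ~ (c³/6)·n^{3(1−α)} = (8³/6)·n^{-1.5} → 0, so by Markov's inequality G has no triangles w.h.p.

E[X] ≈ 0.134; in regime p = Θ(1/n^{3/2}) E[X] tends to 0 (below the triangle threshold p ~ 1/n).


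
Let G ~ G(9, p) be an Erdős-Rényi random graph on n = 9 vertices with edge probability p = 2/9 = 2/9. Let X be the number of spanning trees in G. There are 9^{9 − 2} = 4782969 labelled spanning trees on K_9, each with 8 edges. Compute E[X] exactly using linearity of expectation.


K_9 has 9^{9 − 2} = 4782969 labelled spanning trees.
For each such spanning tree H, let X_H = 1 if all 8 edges of H are present in G. Then P[X_H = 1] = p^{8} = (2/9)^{8} = 256/43046721.
Summing the indicators: E[X] = Σ_H E[X_H] = 4782969 · p^{8} = 4782969 · 256/43046721 = 256/9.
Numerically: E[X] ≈ 28.44.

E[X] = 4782969 · (2/9)^{8} = 256/9 ≈ 28.44.


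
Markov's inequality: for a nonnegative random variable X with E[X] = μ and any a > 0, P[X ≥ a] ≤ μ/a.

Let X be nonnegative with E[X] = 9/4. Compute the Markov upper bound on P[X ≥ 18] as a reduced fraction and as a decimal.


μ = E[X] = 9/4, a = 18.
Markov: P[X ≥ 18] ≤ μ/a = (9/4)/18 = 1/8.
Numerically: ≈ 0.12500.
(Since a = 18 > μ = 2.25000, the bound 1/8 is < 1 and informative.)

P[X ≥ 18] ≤ 1/8 ≈ 0.12500.


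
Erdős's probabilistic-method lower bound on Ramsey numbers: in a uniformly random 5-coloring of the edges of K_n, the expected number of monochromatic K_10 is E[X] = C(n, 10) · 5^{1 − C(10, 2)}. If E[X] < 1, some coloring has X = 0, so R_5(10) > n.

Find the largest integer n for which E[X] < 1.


We need C(n, 10) · 5^{1 − 45} < 1, i.e. C(n, 10) < 5^{45 − 1} = 5684341886080801486968994140625.
Check values of n near the boundary:
  n = 5386: C(5386, 10) = 5613966214234562222231428510561; 5613966214234562222231428510561 < 5684341886080801486968994140625? YES
  n = 5387: C(5387, 10) = 5624406917627224603154306376491; 5624406917627224603154306376491 < 5684341886080801486968994140625? YES
  n = 5388: C(5388, 10) = 5634865093375880654852250419586; 5634865093375880654852250419586 < 5684341886080801486968994140625? YES
  n = 5389: C(5389, 10) = 5645340767466558997768874792926; 5645340767466558997768874792926 < 5684341886080801486968994140625? YES
  n = 5390: C(5390, 10) = 5655833965919099070255434039753; 5655833965919099070255434039753 < 5684341886080801486968994140625? YES
  n = 5391: C(5391, 10) = 5666344714787188828795213697883; 5666344714787188828795213697883 < 5684341886080801486968994140625? YES
  n = 5392: C(5392, 10) = 5676873040158402483252283957448; 5676873040158402483252283957448 < 5684341886080801486968994140625? YES
  n = 5393: C(5393, 10) = 5687418968154238267170642278008; 5687418968154238267170642278008 < 5684341886080801486968994140625? NO
  n = 5394: C(5394, 10) = 5697982524930156243149785372878; 5697982524930156243149785372878 < 5684341886080801486968994140625? NO
The largest n with C(n, 10) < 5684341886080801486968994140625 is n = 5392 (where E[X] = 5676873040158402483252283957448/5684341886080801486968994140625 ≈ 0.998686). Hence R_5(10) > 5392, i.e. R_5(10) ≥ 5393.

Largest n = 5392; hence R_5(10) > 5392.


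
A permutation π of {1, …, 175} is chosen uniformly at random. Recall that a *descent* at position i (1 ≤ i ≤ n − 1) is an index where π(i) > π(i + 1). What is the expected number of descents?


Write X = Σ X_I over i = 1, …, 174, with X_I the indicator of one descent.
There are 174 indicators.
For each fixed i, the pair (π(i), π(i+1)) is a uniformly random ordered pair of distinct values from {1, …, 175}; by symmetry P[π(i) > π(i+1)] = 1/2.
By linearity: E[X] = 174 · (1/2) = (175 − 1) · (1/2) = 87 ≈ 87.0000.

E[X] = 87 = 87.0000.


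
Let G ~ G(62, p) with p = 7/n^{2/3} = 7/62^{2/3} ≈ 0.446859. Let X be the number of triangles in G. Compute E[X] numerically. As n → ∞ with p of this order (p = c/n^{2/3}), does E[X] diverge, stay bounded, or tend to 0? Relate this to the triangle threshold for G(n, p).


Number of potential triangles: C(62, 3) = 37820.
Each occurs with probability p³ ≈ (0.446859)³ ≈ 8.92299688e-02.
By linearity: E[X] = C(62, 3)·p³ ≈ 37820 · 8.92299688e-02 ≈ 3374.677419.
Since α = 2/3 < 1, p = c/n^{2/3} ≫ 1/n is above the triangle threshold p ~ 1/n. Asymptotically E[X] ~ (c³/6)·n^{3(1−α)} = (7³/6)·n^{1} → ∞; triangles are abundant w.h.p.

E[X] ≈ 3374.677419; in regime p = Θ(1/n^{2/3}) E[X] diverges (above the triangle threshold p ~ 1/n).


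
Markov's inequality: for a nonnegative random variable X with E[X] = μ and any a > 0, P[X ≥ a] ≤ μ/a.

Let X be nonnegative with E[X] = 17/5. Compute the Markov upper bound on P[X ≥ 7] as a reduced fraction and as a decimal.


μ = E[X] = 17/5, a = 7.
Markov: P[X ≥ 7] ≤ μ/a = (17/5)/7 = 17/35.
Numerically: ≈ 0.48571.
(Since a = 7 > μ = 3.40000, the bound 17/35 is < 1 and informative.)

P[X ≥ 7] ≤ 17/35 ≈ 0.48571.


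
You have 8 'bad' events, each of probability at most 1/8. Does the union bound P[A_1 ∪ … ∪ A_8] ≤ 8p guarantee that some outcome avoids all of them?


Union bound: P[∪_{i=1}^{8} A_i] ≤ Σ_i P[A_i] ≤ 8·p = 8·(1/8) = 1.
Numerically: 1 ≈ 1.00000.
Is 1 < 1? NO.
Since the bound 1 is ≥ 1, the union bound is uninformative here; it does NOT by itself certify existence.

8·p = 1 ≈ 1.00000; existence NOT certified by the union bound.


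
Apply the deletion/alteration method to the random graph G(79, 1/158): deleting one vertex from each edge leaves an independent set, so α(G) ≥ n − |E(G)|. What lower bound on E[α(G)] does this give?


E[|E(G)|] = C(79, 2)·p = 3081 · (1/158) = 39/2.
E[α(G)] ≥ n − E[|E(G)|] = 79 − 39/2 = 119/2.
Numerically: ≈ 59.500.
(This is only a lower bound; the true E[α(G)] may be larger.)

E[α(G)] ≥ 119/2 ≈ 59.500.


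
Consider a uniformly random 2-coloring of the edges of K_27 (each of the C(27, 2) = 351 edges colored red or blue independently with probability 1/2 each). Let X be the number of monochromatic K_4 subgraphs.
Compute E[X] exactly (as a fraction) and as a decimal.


Let X = Σ_S X_S over the C(27, 4) = 17550 subsets S of size 4, where X_S = 1 if the K_4 on S is monochromatic.
For a fixed S, the K_4 on S has C(4, 2) = 6 edges. P[all 6 edges red] = (1/2)^6, and likewise for blue, so P[monochromatic] = 2·(1/2)^6 = 2^{1 − 6} = 1/32.
By linearity: E[X] = C(27, 4) · 2^{1 − 6} = 17550 · 1/32 = 8775/16.
Numerically: E[X] ≈ 548.4375.

E[X] = C(27,4)·2^(1−C(4,2)) = 8775/16 ≈ 548.4375.


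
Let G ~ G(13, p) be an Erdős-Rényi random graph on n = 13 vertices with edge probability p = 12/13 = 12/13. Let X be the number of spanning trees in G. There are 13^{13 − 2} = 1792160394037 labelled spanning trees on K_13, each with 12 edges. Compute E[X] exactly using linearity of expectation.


K_13 has 13^{13 − 2} = 1792160394037 labelled spanning trees.
For each such spanning tree H, let X_H = 1 if all 12 edges of H are present in G. Then P[X_H = 1] = p^{12} = (12/13)^{12} = 8916100448256/23298085122481.
By linearity of expectation: E[X] = Σ_H E[X_H] = 1792160394037 · p^{12} = 1792160394037 · 8916100448256/23298085122481 = 8916100448256/13.
Numerically: E[X] ≈ 6.8585e+11.

E[X] = 1792160394037 · (12/13)^{12} = 8916100448256/13 ≈ 6.8585e+11.


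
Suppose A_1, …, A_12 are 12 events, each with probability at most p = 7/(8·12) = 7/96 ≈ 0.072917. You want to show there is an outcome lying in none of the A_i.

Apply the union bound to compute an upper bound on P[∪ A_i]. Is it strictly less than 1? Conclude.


Union bound: P[∪_{i=1}^{12} A_i] ≤ Σ_i P[A_i] ≤ 12·p = 12·(7/96) = 7/8.
Numerically: 7/8 ≈ 0.875000.
Is 7/8 < 1? YES.
Since P[∪ A_i] ≤ 7/8 < 1, the complement has P[∩ A_i^c] ≥ 1 − 7/8 = 1/8 > 0, so some outcome avoids every A_i.

12·p = 7/8 ≈ 0.875000; existence CERTIFIED by the union bound.


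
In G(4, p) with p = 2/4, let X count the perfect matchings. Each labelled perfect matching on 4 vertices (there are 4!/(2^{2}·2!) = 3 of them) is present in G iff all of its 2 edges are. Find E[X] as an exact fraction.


K_4 has 4!/(2^{2}·2!) = 3 labelled perfect matchings.
For each such perfect matching H, let X_H = 1 if all 2 edges of H are present in G. Then P[X_H = 1] = p^{2} = (1/2)^{2} = 1/4.
Summing the indicators: E[X] = Σ_H E[X_H] = 3 · p^{2} = 3 · 1/4 = 3/4.
Numerically: E[X] ≈ 0.75.

E[X] = 3 · (1/2)^{2} = 3/4 ≈ 0.75.


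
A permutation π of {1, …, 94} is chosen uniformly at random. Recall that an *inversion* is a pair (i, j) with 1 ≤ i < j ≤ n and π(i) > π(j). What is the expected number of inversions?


Write X = Σ X_I over the C(94, 2) = 4371 pairs i < j, with X_I the indicator of one inversion.
There are 4371 indicators.
For each fixed pair i < j, the values π(i) and π(j) are two distinct elements of {1, …, 94} in uniformly random order; by symmetry P[π(i) > π(j)] = 1/2.
By linearity: E[X] = 4371 · (1/2) = C(94, 2) · (1/2) = 4371/2 = 4371/2 ≈ 2185.50000.

E[X] = 4371/2 = 2185.50000.


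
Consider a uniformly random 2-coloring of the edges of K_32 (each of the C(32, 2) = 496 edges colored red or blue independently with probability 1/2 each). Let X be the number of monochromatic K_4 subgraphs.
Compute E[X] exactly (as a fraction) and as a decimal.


Let X = Σ_S X_S over the C(32, 4) = 35960 subsets S of size 4, where X_S = 1 if the K_4 on S is monochromatic.
For a fixed S, the K_4 on S has C(4, 2) = 6 edges. P[all 6 edges red] = (1/2)^6, and likewise for blue, so P[monochromatic] = 2·(1/2)^6 = 2^{1 − 6} = 1/32.
Summing: E[X] = C(32, 4) · 2^{1 − 6} = 35960 · 1/32 = 4495/4.
Numerically: E[X] ≈ 1123.75000.

E[X] = C(32,4)·2^(1−C(4,2)) = 4495/4 ≈ 1123.75000.


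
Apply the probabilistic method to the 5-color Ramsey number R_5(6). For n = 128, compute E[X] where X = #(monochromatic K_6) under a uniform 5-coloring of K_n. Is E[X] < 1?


E[X] = C(128, 6) · 5^{1 − 15} = 5423611200 · 5^{−14} = 5423611200/6103515625.
As a reduced fraction: E[X] = 216944448/244140625 ≈ 0.8886045.
Is E[X] < 1? YES.
Since E[X] < 1, there exists a 5-coloring of K_{128} with no monochromatic K_6; hence R_5(6) > 128.

E[X] = 216944448/244140625 ≈ 0.8886045; E[X] < 1, so R_5(6) > 128.


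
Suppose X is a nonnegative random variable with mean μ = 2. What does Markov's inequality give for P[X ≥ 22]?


μ = E[X] = 2, a = 22.
Markov: P[X ≥ 22] ≤ μ/a = (2)/22 = 1/11.
Numerically: ≈ 0.09091.
(Since a = 22 > μ = 2.00000, the bound 1/11 is < 1 and informative.)

P[X ≥ 22] ≤ 1/11 ≈ 0.09091.


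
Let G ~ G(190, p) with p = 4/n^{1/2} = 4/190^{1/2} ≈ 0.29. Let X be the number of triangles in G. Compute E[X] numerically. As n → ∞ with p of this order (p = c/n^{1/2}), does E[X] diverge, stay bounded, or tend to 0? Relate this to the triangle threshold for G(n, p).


Number of potential triangles: C(190, 3) = 1125180.
Each occurs with probability p³ ≈ (0.29)³ ≈ 2.44371e-02.
By linearity: E[X] = C(190, 3)·p³ ≈ 1125180 · 2.44371e-02 ≈ 27496.130.
Since α = 1/2 < 1, p = c/n^{1/2} ≫ 1/n is above the triangle threshold p ~ 1/n. Asymptotically E[X] ~ (c³/6)·n^{3(1−α)} = (4³/6)·n^{1.5} → ∞; triangles are abundant w.h.p.

E[X] ≈ 27496.130; in regime p = Θ(1/n^{1/2}) E[X] diverges (above the triangle threshold p ~ 1/n).


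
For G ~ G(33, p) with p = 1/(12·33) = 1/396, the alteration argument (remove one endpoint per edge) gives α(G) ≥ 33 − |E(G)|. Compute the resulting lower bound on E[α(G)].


E[|E(G)|] = C(33, 2)·p = 528 · (1/396) = 4/3.
E[α(G)] ≥ n − E[|E(G)|] = 33 − 4/3 = 95/3.
Numerically: ≈ 31.667.
(This is only a lower bound; the true E[α(G)] may be larger.)

E[α(G)] ≥ 95/3 ≈ 31.667.


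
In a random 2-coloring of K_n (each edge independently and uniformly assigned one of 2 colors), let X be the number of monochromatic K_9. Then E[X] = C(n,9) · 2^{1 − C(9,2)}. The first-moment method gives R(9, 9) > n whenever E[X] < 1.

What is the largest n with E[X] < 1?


We need C(n, 9) · 2^{1 − 36} < 1, i.e. C(n, 9) < 2^{36 − 1} = 34359738368.
Check values of n near the boundary:
  n = 62: C(62, 9) = 20286591270; 20286591270 < 34359738368? YES
  n = 63: C(63, 9) = 23667689815; 23667689815 < 34359738368? YES
  n = 64: C(64, 9) = 27540584512; 27540584512 < 34359738368? YES
  n = 65: C(65, 9) = 31966749880; 31966749880 < 34359738368? YES
  n = 66: C(66, 9) = 37014131440; 37014131440 < 34359738368? NO
  n = 67: C(67, 9) = 42757703560; 42757703560 < 34359738368? NO
  n = 68: C(68, 9) = 49280065120; 49280065120 < 34359738368? NO
The largest n with C(n, 9) < 34359738368 is n = 65 (where E[X] = 3995843735/4294967296 ≈ 0.93035). Hence R(9, 9) > 65, i.e. R(9, 9) ≥ 66.

Largest n = 65; hence R(9, 9) > 65.
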